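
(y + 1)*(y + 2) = y^2 + 3*y + 2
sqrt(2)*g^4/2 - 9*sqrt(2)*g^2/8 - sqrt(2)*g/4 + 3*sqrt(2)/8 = (g - 3/2)*(g - 1/2)*(g + 1)*(sqrt(2)*g/2 + sqrt(2)/2)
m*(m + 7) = m^2 + 7*m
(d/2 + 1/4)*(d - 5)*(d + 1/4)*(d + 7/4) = d^4/2 - 5*d^3/4 - 177*d^2/32 - 223*d/64 - 35/64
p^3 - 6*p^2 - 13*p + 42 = (p - 7)*(p - 2)*(p + 3)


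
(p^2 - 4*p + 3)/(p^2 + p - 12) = (p - 1)/(p + 4)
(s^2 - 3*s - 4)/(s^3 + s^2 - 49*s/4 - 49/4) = 4*(s - 4)/(4*s^2 - 49)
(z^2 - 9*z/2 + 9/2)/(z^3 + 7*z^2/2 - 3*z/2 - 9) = (z - 3)/(z^2 + 5*z + 6)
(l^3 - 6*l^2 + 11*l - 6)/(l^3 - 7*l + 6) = (l - 3)/(l + 3)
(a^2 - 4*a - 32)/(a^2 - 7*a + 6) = (a^2 - 4*a - 32)/(a^2 - 7*a + 6)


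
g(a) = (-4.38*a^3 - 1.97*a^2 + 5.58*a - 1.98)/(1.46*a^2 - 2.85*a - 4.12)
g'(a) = (2.85 - 2.92*a)*(-4.38*a^3 - 1.97*a^2 + 5.58*a - 1.98)/(1.46*a^2 - 2.85*a - 4.12)^2 + (-13.14*a^2 - 3.94*a + 5.58)/(1.46*a^2 - 2.85*a - 4.12)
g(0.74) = 0.13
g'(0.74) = 0.82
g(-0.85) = 8.49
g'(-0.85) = -69.57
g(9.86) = -39.53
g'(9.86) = -2.60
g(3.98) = -37.46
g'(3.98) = 14.40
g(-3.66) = 6.42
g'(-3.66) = -2.67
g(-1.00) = -27.11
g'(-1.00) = -842.20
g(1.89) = 6.53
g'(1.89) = 15.44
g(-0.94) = 35.30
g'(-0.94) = -1292.90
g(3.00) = -257.94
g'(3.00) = 2978.52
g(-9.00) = 21.33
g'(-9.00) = -2.88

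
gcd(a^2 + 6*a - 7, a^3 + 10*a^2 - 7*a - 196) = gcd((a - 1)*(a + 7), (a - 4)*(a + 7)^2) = a + 7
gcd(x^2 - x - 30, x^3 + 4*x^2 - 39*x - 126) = x - 6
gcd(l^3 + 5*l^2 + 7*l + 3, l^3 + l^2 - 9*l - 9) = l^2 + 4*l + 3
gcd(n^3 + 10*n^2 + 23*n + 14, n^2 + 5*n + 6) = n + 2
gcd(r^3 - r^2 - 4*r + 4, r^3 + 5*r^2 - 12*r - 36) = r + 2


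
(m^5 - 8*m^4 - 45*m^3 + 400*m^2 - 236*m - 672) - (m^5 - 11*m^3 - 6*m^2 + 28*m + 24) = -8*m^4 - 34*m^3 + 406*m^2 - 264*m - 696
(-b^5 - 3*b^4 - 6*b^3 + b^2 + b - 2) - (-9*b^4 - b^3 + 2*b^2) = -b^5 + 6*b^4 - 5*b^3 - b^2 + b - 2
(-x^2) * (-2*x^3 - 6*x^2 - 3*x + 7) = 2*x^5 + 6*x^4 + 3*x^3 - 7*x^2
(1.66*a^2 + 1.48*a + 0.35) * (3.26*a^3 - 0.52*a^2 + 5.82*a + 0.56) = 5.4116*a^5 + 3.9616*a^4 + 10.0326*a^3 + 9.3612*a^2 + 2.8658*a + 0.196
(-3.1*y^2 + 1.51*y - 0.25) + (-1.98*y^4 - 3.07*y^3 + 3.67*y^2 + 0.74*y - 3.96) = -1.98*y^4 - 3.07*y^3 + 0.57*y^2 + 2.25*y - 4.21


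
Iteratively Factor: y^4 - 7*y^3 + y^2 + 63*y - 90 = (y + 3)*(y^3 - 10*y^2 + 31*y - 30) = (y - 5)*(y + 3)*(y^2 - 5*y + 6) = (y - 5)*(y - 2)*(y + 3)*(y - 3)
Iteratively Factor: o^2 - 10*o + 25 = (o - 5)*(o - 5)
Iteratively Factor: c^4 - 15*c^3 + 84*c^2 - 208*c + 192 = (c - 3)*(c^3 - 12*c^2 + 48*c - 64) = (c - 4)*(c - 3)*(c^2 - 8*c + 16) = (c - 4)^2*(c - 3)*(c - 4)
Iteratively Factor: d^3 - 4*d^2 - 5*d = (d - 5)*(d^2 + d) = (d - 5)*(d + 1)*(d)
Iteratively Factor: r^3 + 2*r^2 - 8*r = (r + 4)*(r^2 - 2*r) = (r - 2)*(r + 4)*(r)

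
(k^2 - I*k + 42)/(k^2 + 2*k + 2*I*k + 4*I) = (k^2 - I*k + 42)/(k^2 + 2*k*(1 + I) + 4*I)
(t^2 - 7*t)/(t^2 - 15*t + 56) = t/(t - 8)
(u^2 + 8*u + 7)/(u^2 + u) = (u + 7)/u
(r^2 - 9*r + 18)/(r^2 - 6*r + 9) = (r - 6)/(r - 3)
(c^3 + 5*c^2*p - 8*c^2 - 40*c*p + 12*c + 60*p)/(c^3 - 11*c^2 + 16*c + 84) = (c^2 + 5*c*p - 2*c - 10*p)/(c^2 - 5*c - 14)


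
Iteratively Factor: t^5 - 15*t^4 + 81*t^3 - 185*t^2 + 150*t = (t - 5)*(t^4 - 10*t^3 + 31*t^2 - 30*t) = (t - 5)^2*(t^3 - 5*t^2 + 6*t) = t*(t - 5)^2*(t^2 - 5*t + 6) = t*(t - 5)^2*(t - 2)*(t - 3)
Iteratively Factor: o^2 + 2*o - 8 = (o + 4)*(o - 2)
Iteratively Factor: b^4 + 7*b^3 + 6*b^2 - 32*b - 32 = (b - 2)*(b^3 + 9*b^2 + 24*b + 16) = (b - 2)*(b + 1)*(b^2 + 8*b + 16) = (b - 2)*(b + 1)*(b + 4)*(b + 4)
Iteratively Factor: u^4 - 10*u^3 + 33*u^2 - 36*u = (u)*(u^3 - 10*u^2 + 33*u - 36) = u*(u - 4)*(u^2 - 6*u + 9) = u*(u - 4)*(u - 3)*(u - 3)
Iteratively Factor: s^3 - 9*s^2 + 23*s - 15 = (s - 1)*(s^2 - 8*s + 15) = (s - 5)*(s - 1)*(s - 3)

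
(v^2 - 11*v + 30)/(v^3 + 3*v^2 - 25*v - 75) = (v - 6)/(v^2 + 8*v + 15)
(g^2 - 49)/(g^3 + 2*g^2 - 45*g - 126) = (g + 7)/(g^2 + 9*g + 18)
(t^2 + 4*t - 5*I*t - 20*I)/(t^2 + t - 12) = (t - 5*I)/(t - 3)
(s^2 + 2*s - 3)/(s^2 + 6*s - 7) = (s + 3)/(s + 7)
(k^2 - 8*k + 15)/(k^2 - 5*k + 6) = (k - 5)/(k - 2)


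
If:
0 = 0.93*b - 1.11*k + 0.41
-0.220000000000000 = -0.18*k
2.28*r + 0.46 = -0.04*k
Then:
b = 1.02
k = 1.22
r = -0.22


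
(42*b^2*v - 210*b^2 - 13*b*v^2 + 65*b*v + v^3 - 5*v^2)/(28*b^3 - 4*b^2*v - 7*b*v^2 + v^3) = (-6*b*v + 30*b + v^2 - 5*v)/(-4*b^2 + v^2)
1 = 1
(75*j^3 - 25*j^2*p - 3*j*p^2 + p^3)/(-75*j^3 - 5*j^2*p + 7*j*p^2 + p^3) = (-5*j + p)/(5*j + p)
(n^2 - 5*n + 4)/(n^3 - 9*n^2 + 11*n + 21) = (n^2 - 5*n + 4)/(n^3 - 9*n^2 + 11*n + 21)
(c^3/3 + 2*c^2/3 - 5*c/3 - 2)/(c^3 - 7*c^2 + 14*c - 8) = (c^2 + 4*c + 3)/(3*(c^2 - 5*c + 4))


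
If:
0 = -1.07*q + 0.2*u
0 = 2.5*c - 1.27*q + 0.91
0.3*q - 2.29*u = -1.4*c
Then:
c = -0.39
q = -0.05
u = -0.24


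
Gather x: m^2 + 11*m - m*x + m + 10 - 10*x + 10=m^2 + 12*m + x*(-m - 10) + 20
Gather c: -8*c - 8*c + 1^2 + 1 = 2 - 16*c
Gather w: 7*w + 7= 7*w + 7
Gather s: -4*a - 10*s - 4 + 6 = -4*a - 10*s + 2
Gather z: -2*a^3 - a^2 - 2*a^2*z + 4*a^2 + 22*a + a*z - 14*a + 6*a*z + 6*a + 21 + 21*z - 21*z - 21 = -2*a^3 + 3*a^2 + 14*a + z*(-2*a^2 + 7*a)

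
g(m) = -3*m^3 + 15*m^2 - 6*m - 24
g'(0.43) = 5.24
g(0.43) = -24.05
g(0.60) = -22.85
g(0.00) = -24.00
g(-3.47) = 302.78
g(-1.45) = 25.38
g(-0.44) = -18.20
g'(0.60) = 8.76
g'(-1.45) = -68.42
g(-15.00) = 13566.00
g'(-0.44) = -20.94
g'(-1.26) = -58.09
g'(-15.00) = -2481.00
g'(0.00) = -6.00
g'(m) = -9*m^2 + 30*m - 6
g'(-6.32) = -555.08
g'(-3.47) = -218.47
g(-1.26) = 13.38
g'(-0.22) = -13.04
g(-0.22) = -21.92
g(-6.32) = 1370.36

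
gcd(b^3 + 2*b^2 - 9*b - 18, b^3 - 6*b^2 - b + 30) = b^2 - b - 6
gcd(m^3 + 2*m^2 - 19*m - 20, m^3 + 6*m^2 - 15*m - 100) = m^2 + m - 20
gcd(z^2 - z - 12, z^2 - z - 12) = z^2 - z - 12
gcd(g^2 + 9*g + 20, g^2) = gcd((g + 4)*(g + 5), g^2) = 1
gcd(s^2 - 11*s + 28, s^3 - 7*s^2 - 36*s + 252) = s - 7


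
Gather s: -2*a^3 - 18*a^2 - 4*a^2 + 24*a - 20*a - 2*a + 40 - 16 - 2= -2*a^3 - 22*a^2 + 2*a + 22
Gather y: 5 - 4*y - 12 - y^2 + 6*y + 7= -y^2 + 2*y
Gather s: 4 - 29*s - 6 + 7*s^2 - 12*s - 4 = 7*s^2 - 41*s - 6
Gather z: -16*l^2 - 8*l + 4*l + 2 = -16*l^2 - 4*l + 2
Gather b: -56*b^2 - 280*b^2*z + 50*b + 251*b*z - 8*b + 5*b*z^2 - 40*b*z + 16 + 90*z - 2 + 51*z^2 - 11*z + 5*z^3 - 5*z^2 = b^2*(-280*z - 56) + b*(5*z^2 + 211*z + 42) + 5*z^3 + 46*z^2 + 79*z + 14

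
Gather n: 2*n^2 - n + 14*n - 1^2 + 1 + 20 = 2*n^2 + 13*n + 20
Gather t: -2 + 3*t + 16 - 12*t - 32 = -9*t - 18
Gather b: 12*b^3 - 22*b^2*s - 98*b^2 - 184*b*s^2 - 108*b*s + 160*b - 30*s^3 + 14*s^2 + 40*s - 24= 12*b^3 + b^2*(-22*s - 98) + b*(-184*s^2 - 108*s + 160) - 30*s^3 + 14*s^2 + 40*s - 24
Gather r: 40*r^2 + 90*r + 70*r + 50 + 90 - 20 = 40*r^2 + 160*r + 120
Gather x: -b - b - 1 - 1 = -2*b - 2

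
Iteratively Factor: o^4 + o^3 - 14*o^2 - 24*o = (o)*(o^3 + o^2 - 14*o - 24) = o*(o + 3)*(o^2 - 2*o - 8) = o*(o - 4)*(o + 3)*(o + 2)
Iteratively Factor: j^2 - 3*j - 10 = (j + 2)*(j - 5)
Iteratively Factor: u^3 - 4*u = (u)*(u^2 - 4) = u*(u - 2)*(u + 2)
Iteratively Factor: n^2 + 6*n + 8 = (n + 2)*(n + 4)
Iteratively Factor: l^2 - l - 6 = (l + 2)*(l - 3)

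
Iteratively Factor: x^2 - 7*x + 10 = (x - 2)*(x - 5)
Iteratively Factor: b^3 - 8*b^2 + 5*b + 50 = (b + 2)*(b^2 - 10*b + 25) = (b - 5)*(b + 2)*(b - 5)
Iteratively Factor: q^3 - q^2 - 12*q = (q + 3)*(q^2 - 4*q) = (q - 4)*(q + 3)*(q)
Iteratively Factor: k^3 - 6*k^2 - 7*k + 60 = (k - 5)*(k^2 - k - 12) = (k - 5)*(k + 3)*(k - 4)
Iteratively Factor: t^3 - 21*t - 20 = (t + 1)*(t^2 - t - 20) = (t + 1)*(t + 4)*(t - 5)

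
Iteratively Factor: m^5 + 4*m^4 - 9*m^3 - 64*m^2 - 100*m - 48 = (m + 1)*(m^4 + 3*m^3 - 12*m^2 - 52*m - 48) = (m + 1)*(m + 2)*(m^3 + m^2 - 14*m - 24) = (m + 1)*(m + 2)^2*(m^2 - m - 12) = (m + 1)*(m + 2)^2*(m + 3)*(m - 4)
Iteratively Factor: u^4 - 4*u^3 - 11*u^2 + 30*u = (u - 2)*(u^3 - 2*u^2 - 15*u) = (u - 5)*(u - 2)*(u^2 + 3*u) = u*(u - 5)*(u - 2)*(u + 3)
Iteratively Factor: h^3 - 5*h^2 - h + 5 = (h + 1)*(h^2 - 6*h + 5) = (h - 1)*(h + 1)*(h - 5)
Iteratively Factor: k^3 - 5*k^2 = (k)*(k^2 - 5*k) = k^2*(k - 5)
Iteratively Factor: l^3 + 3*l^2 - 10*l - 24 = (l + 4)*(l^2 - l - 6) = (l + 2)*(l + 4)*(l - 3)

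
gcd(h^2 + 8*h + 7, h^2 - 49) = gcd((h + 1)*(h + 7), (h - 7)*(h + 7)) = h + 7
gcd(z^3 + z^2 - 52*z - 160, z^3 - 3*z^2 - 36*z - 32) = z^2 - 4*z - 32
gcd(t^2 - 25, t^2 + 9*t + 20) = t + 5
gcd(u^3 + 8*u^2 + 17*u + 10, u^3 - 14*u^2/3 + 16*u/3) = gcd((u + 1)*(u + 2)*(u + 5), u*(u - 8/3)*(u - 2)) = 1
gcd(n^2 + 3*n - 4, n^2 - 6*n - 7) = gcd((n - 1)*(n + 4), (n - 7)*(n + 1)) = 1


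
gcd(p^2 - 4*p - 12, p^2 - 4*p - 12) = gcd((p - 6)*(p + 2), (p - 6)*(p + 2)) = p^2 - 4*p - 12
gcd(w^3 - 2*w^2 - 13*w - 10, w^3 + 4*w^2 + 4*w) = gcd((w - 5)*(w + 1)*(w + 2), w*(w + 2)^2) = w + 2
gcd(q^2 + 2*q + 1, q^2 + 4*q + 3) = q + 1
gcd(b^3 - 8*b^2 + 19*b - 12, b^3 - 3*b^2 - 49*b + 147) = b - 3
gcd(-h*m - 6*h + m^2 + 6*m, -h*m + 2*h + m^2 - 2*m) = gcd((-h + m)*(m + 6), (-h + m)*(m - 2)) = h - m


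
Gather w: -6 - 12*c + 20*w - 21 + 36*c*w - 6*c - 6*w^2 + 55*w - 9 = -18*c - 6*w^2 + w*(36*c + 75) - 36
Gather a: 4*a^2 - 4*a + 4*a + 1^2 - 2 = 4*a^2 - 1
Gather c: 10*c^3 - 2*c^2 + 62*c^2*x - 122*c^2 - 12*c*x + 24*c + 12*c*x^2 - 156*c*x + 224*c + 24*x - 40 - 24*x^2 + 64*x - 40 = 10*c^3 + c^2*(62*x - 124) + c*(12*x^2 - 168*x + 248) - 24*x^2 + 88*x - 80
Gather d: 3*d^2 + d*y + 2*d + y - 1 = 3*d^2 + d*(y + 2) + y - 1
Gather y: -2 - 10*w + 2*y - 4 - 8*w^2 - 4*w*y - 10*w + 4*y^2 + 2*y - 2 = -8*w^2 - 20*w + 4*y^2 + y*(4 - 4*w) - 8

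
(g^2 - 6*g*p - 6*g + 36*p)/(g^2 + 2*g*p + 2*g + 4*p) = (g^2 - 6*g*p - 6*g + 36*p)/(g^2 + 2*g*p + 2*g + 4*p)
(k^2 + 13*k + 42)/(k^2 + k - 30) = (k + 7)/(k - 5)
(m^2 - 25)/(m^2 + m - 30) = (m + 5)/(m + 6)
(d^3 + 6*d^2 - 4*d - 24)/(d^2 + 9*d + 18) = (d^2 - 4)/(d + 3)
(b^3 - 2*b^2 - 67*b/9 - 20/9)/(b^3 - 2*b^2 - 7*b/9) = (3*b^2 - 7*b - 20)/(b*(3*b - 7))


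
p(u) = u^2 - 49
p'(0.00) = 0.00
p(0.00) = -49.00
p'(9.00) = 18.00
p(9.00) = 32.00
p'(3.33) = 6.66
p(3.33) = -37.91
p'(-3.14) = -6.28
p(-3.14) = -39.14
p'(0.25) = 0.50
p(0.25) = -48.94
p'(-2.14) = -4.28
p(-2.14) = -44.42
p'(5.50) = 11.00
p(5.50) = -18.75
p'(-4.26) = -8.52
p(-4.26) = -30.85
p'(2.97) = 5.94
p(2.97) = -40.18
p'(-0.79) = -1.58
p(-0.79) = -48.38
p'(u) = 2*u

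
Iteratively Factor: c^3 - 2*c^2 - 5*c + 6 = (c - 1)*(c^2 - c - 6) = (c - 3)*(c - 1)*(c + 2)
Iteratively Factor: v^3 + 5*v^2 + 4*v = (v + 4)*(v^2 + v) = v*(v + 4)*(v + 1)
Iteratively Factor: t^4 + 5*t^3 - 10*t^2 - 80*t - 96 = (t + 3)*(t^3 + 2*t^2 - 16*t - 32) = (t + 3)*(t + 4)*(t^2 - 2*t - 8) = (t - 4)*(t + 3)*(t + 4)*(t + 2)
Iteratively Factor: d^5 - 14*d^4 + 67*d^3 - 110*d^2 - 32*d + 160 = (d - 2)*(d^4 - 12*d^3 + 43*d^2 - 24*d - 80) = (d - 4)*(d - 2)*(d^3 - 8*d^2 + 11*d + 20) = (d - 4)*(d - 2)*(d + 1)*(d^2 - 9*d + 20) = (d - 5)*(d - 4)*(d - 2)*(d + 1)*(d - 4)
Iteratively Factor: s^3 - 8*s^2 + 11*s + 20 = (s - 4)*(s^2 - 4*s - 5) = (s - 5)*(s - 4)*(s + 1)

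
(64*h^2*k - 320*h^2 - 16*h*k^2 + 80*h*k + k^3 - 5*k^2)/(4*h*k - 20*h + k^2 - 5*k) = (64*h^2 - 16*h*k + k^2)/(4*h + k)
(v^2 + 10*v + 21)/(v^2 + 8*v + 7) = (v + 3)/(v + 1)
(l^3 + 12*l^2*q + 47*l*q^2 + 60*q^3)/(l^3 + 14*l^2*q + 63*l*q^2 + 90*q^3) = (l + 4*q)/(l + 6*q)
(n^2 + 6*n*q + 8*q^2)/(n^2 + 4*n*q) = (n + 2*q)/n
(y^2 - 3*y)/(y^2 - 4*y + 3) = y/(y - 1)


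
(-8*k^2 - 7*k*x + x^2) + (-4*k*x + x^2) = -8*k^2 - 11*k*x + 2*x^2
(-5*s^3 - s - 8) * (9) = -45*s^3 - 9*s - 72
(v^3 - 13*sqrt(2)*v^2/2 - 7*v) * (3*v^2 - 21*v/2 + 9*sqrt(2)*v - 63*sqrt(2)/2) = 3*v^5 - 21*sqrt(2)*v^4/2 - 21*v^4/2 - 138*v^3 + 147*sqrt(2)*v^3/4 - 63*sqrt(2)*v^2 + 483*v^2 + 441*sqrt(2)*v/2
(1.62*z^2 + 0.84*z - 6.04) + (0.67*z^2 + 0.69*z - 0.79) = 2.29*z^2 + 1.53*z - 6.83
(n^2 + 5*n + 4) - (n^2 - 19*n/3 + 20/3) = 34*n/3 - 8/3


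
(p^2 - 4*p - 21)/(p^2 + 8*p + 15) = (p - 7)/(p + 5)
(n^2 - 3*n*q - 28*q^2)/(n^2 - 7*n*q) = (n + 4*q)/n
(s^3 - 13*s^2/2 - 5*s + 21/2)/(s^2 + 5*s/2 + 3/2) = (s^2 - 8*s + 7)/(s + 1)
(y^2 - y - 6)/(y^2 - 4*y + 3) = (y + 2)/(y - 1)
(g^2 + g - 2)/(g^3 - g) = (g + 2)/(g*(g + 1))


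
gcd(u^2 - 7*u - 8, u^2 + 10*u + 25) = 1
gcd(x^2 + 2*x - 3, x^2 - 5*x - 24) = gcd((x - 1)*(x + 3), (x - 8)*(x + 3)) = x + 3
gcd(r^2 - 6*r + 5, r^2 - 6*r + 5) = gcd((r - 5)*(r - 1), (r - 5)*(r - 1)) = r^2 - 6*r + 5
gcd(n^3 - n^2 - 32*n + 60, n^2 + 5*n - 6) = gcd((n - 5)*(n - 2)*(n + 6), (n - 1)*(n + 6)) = n + 6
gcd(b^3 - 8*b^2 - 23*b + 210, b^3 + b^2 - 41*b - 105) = b^2 - 2*b - 35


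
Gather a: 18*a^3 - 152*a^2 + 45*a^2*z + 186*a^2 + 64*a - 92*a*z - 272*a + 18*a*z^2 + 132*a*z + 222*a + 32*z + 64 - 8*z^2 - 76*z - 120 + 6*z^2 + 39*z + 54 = 18*a^3 + a^2*(45*z + 34) + a*(18*z^2 + 40*z + 14) - 2*z^2 - 5*z - 2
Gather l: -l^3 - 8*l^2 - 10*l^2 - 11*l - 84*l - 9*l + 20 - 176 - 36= -l^3 - 18*l^2 - 104*l - 192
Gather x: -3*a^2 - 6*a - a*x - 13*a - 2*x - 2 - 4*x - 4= -3*a^2 - 19*a + x*(-a - 6) - 6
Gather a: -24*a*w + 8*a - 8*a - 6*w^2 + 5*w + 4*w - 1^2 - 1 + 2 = -24*a*w - 6*w^2 + 9*w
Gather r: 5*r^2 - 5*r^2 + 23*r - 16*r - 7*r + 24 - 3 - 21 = 0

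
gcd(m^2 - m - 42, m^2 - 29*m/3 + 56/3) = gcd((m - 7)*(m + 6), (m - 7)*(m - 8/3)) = m - 7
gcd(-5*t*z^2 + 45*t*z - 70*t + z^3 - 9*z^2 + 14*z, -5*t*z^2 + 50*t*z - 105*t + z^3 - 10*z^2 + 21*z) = -5*t*z + 35*t + z^2 - 7*z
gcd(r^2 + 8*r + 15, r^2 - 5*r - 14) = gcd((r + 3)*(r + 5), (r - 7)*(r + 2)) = 1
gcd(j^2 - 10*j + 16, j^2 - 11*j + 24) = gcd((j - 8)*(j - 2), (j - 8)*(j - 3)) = j - 8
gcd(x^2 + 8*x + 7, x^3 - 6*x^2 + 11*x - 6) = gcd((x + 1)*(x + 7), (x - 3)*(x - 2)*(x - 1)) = 1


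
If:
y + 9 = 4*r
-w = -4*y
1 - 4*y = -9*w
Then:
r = 287/128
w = -1/8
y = -1/32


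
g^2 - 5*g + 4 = (g - 4)*(g - 1)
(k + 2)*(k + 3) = k^2 + 5*k + 6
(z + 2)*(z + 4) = z^2 + 6*z + 8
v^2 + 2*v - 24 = (v - 4)*(v + 6)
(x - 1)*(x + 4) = x^2 + 3*x - 4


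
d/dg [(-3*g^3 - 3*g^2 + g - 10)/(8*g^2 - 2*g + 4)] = (-12*g^4 + 6*g^3 - 19*g^2 + 68*g - 8)/(2*(16*g^4 - 8*g^3 + 17*g^2 - 4*g + 4))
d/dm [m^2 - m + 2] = 2*m - 1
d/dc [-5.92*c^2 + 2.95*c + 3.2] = 2.95 - 11.84*c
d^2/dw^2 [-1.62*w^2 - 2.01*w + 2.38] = -3.24000000000000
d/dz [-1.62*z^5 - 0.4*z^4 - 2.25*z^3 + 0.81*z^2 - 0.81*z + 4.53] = -8.1*z^4 - 1.6*z^3 - 6.75*z^2 + 1.62*z - 0.81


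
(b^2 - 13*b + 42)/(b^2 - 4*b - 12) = (b - 7)/(b + 2)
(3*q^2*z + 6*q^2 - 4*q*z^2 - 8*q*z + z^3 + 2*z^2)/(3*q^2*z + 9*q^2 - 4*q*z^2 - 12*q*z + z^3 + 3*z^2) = (z + 2)/(z + 3)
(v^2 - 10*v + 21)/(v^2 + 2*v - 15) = (v - 7)/(v + 5)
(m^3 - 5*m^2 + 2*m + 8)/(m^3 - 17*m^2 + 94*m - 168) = (m^2 - m - 2)/(m^2 - 13*m + 42)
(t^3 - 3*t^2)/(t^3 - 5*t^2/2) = 2*(t - 3)/(2*t - 5)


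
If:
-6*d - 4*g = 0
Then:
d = -2*g/3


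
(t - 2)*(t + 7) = t^2 + 5*t - 14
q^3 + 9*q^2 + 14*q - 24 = (q - 1)*(q + 4)*(q + 6)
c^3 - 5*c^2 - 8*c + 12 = (c - 6)*(c - 1)*(c + 2)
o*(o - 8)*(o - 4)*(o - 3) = o^4 - 15*o^3 + 68*o^2 - 96*o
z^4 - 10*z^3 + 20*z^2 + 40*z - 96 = (z - 6)*(z - 4)*(z - 2)*(z + 2)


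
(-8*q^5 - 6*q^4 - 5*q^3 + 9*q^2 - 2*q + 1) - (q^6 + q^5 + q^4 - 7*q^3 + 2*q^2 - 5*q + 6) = -q^6 - 9*q^5 - 7*q^4 + 2*q^3 + 7*q^2 + 3*q - 5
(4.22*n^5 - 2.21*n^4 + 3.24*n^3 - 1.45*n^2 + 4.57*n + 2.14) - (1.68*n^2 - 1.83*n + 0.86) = 4.22*n^5 - 2.21*n^4 + 3.24*n^3 - 3.13*n^2 + 6.4*n + 1.28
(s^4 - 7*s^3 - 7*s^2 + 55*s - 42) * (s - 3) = s^5 - 10*s^4 + 14*s^3 + 76*s^2 - 207*s + 126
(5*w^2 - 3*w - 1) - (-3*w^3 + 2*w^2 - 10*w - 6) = 3*w^3 + 3*w^2 + 7*w + 5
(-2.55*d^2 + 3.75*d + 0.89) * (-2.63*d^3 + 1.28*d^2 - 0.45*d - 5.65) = 6.7065*d^5 - 13.1265*d^4 + 3.6068*d^3 + 13.8592*d^2 - 21.588*d - 5.0285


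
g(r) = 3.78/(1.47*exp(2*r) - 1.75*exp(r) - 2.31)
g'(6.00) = 0.00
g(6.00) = 0.00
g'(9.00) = 0.00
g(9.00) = 0.00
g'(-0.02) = -0.61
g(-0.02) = -1.45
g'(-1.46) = 0.13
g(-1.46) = -1.43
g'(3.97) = -0.00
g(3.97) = 0.00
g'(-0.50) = -0.01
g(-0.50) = -1.34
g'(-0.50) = -0.01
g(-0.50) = -1.34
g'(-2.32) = 0.09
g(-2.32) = -1.53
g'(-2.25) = 0.09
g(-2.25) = -1.53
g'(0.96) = -5.91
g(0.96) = 1.20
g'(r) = 3.78*(-2.94*exp(2*r) + 1.75*exp(r))/(1.47*exp(2*r) - 1.75*exp(r) - 2.31)^2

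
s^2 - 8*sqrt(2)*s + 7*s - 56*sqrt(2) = (s + 7)*(s - 8*sqrt(2))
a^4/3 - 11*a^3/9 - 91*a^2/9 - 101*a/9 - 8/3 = (a/3 + 1)*(a - 8)*(a + 1/3)*(a + 1)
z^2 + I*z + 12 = (z - 3*I)*(z + 4*I)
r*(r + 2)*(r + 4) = r^3 + 6*r^2 + 8*r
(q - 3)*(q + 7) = q^2 + 4*q - 21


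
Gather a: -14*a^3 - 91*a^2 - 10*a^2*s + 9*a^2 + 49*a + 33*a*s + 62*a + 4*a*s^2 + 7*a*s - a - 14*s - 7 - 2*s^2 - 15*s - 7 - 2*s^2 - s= -14*a^3 + a^2*(-10*s - 82) + a*(4*s^2 + 40*s + 110) - 4*s^2 - 30*s - 14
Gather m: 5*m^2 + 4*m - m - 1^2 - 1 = 5*m^2 + 3*m - 2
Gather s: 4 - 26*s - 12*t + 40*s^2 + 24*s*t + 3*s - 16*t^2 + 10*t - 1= 40*s^2 + s*(24*t - 23) - 16*t^2 - 2*t + 3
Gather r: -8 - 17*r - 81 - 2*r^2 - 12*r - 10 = -2*r^2 - 29*r - 99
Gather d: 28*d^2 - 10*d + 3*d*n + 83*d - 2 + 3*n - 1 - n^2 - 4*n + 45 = 28*d^2 + d*(3*n + 73) - n^2 - n + 42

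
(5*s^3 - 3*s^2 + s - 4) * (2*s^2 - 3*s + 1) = 10*s^5 - 21*s^4 + 16*s^3 - 14*s^2 + 13*s - 4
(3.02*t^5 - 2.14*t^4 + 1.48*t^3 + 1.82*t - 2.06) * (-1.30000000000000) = -3.926*t^5 + 2.782*t^4 - 1.924*t^3 - 2.366*t + 2.678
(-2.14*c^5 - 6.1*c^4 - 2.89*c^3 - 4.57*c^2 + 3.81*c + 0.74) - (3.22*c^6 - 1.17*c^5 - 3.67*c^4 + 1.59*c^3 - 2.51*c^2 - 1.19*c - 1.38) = -3.22*c^6 - 0.97*c^5 - 2.43*c^4 - 4.48*c^3 - 2.06*c^2 + 5.0*c + 2.12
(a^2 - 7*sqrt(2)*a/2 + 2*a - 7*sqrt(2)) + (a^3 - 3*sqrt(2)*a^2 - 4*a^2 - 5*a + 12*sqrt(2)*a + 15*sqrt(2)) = a^3 - 3*sqrt(2)*a^2 - 3*a^2 - 3*a + 17*sqrt(2)*a/2 + 8*sqrt(2)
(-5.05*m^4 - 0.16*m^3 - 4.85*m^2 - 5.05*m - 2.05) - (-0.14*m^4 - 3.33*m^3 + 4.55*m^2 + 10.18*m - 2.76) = -4.91*m^4 + 3.17*m^3 - 9.4*m^2 - 15.23*m + 0.71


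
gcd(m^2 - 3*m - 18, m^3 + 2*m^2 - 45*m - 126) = m + 3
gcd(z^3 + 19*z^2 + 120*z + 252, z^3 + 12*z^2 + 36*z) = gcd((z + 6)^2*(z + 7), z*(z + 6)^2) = z^2 + 12*z + 36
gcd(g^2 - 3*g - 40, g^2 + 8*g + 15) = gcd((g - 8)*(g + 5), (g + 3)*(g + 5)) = g + 5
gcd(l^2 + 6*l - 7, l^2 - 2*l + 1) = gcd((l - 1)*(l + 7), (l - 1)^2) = l - 1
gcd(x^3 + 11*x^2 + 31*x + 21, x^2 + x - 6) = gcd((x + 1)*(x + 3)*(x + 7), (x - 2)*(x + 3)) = x + 3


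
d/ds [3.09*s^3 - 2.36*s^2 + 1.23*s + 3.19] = 9.27*s^2 - 4.72*s + 1.23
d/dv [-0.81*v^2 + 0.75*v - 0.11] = 0.75 - 1.62*v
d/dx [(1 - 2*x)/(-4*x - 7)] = 18/(4*x + 7)^2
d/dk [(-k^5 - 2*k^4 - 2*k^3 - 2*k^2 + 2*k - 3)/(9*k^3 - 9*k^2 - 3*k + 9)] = (-6*k^7 + 3*k^6 + 16*k^5 + 3*k^4 - 32*k^3 + 17*k^2 - 30*k + 3)/(3*(9*k^6 - 18*k^5 + 3*k^4 + 24*k^3 - 17*k^2 - 6*k + 9))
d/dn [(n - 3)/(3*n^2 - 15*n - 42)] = (n^2 - 5*n - (n - 3)*(2*n - 5) - 14)/(3*(-n^2 + 5*n + 14)^2)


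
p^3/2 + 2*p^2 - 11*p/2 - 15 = (p/2 + 1)*(p - 3)*(p + 5)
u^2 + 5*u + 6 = (u + 2)*(u + 3)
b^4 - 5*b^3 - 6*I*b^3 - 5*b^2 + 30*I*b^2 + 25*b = b*(b - 5)*(b - 5*I)*(b - I)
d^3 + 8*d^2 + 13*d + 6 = (d + 1)^2*(d + 6)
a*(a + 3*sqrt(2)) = a^2 + 3*sqrt(2)*a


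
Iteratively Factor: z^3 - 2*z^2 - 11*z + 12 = (z - 1)*(z^2 - z - 12) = (z - 1)*(z + 3)*(z - 4)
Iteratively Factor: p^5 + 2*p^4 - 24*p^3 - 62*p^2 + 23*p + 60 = (p - 5)*(p^4 + 7*p^3 + 11*p^2 - 7*p - 12) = (p - 5)*(p + 1)*(p^3 + 6*p^2 + 5*p - 12) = (p - 5)*(p + 1)*(p + 3)*(p^2 + 3*p - 4) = (p - 5)*(p - 1)*(p + 1)*(p + 3)*(p + 4)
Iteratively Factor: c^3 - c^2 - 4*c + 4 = (c - 1)*(c^2 - 4) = (c - 1)*(c + 2)*(c - 2)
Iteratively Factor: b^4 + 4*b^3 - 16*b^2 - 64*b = (b)*(b^3 + 4*b^2 - 16*b - 64) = b*(b + 4)*(b^2 - 16) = b*(b - 4)*(b + 4)*(b + 4)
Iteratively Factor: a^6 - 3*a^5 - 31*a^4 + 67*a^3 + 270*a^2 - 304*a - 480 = (a - 4)*(a^5 + a^4 - 27*a^3 - 41*a^2 + 106*a + 120) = (a - 4)*(a + 1)*(a^4 - 27*a^2 - 14*a + 120) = (a - 4)*(a + 1)*(a + 3)*(a^3 - 3*a^2 - 18*a + 40) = (a - 5)*(a - 4)*(a + 1)*(a + 3)*(a^2 + 2*a - 8) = (a - 5)*(a - 4)*(a - 2)*(a + 1)*(a + 3)*(a + 4)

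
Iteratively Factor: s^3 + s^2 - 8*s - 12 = (s + 2)*(s^2 - s - 6) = (s + 2)^2*(s - 3)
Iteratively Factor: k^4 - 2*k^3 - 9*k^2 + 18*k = (k)*(k^3 - 2*k^2 - 9*k + 18) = k*(k + 3)*(k^2 - 5*k + 6) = k*(k - 3)*(k + 3)*(k - 2)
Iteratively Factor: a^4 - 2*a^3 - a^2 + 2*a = (a)*(a^3 - 2*a^2 - a + 2) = a*(a + 1)*(a^2 - 3*a + 2) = a*(a - 2)*(a + 1)*(a - 1)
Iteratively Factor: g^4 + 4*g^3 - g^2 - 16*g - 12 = (g - 2)*(g^3 + 6*g^2 + 11*g + 6) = (g - 2)*(g + 1)*(g^2 + 5*g + 6) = (g - 2)*(g + 1)*(g + 2)*(g + 3)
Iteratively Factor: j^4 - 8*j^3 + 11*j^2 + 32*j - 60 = (j - 3)*(j^3 - 5*j^2 - 4*j + 20) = (j - 3)*(j + 2)*(j^2 - 7*j + 10) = (j - 5)*(j - 3)*(j + 2)*(j - 2)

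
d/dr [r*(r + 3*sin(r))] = 3*r*cos(r) + 2*r + 3*sin(r)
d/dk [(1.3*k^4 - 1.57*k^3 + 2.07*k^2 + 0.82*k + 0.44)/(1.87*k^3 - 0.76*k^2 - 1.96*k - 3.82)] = (2.431*k^6 - 1.976*k^5 - 10.3217*k^4 - 16.7764*k^3 + 12.0898*k^2 - 15.146*k - 2.27)/(3.4969*k^6 - 2.8424*k^5 - 6.7528*k^4 - 11.3076*k^3 + 9.648*k^2 + 14.9744*k + 14.5924)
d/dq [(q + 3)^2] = 2*q + 6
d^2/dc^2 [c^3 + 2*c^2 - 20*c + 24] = 6*c + 4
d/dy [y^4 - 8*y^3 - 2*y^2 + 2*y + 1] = 4*y^3 - 24*y^2 - 4*y + 2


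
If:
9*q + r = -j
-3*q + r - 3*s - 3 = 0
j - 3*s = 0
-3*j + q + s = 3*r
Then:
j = -21/13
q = 1/52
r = 75/52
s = -7/13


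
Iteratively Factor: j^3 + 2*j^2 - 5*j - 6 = (j + 3)*(j^2 - j - 2) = (j + 1)*(j + 3)*(j - 2)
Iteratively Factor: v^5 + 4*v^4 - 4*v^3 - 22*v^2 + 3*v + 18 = (v + 1)*(v^4 + 3*v^3 - 7*v^2 - 15*v + 18) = (v - 2)*(v + 1)*(v^3 + 5*v^2 + 3*v - 9) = (v - 2)*(v + 1)*(v + 3)*(v^2 + 2*v - 3) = (v - 2)*(v - 1)*(v + 1)*(v + 3)*(v + 3)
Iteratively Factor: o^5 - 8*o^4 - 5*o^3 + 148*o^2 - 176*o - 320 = (o + 1)*(o^4 - 9*o^3 + 4*o^2 + 144*o - 320) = (o + 1)*(o + 4)*(o^3 - 13*o^2 + 56*o - 80) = (o - 5)*(o + 1)*(o + 4)*(o^2 - 8*o + 16) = (o - 5)*(o - 4)*(o + 1)*(o + 4)*(o - 4)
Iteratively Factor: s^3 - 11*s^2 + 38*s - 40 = (s - 2)*(s^2 - 9*s + 20) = (s - 4)*(s - 2)*(s - 5)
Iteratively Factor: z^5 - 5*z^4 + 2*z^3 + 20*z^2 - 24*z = (z + 2)*(z^4 - 7*z^3 + 16*z^2 - 12*z) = (z - 2)*(z + 2)*(z^3 - 5*z^2 + 6*z) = (z - 2)^2*(z + 2)*(z^2 - 3*z) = (z - 3)*(z - 2)^2*(z + 2)*(z)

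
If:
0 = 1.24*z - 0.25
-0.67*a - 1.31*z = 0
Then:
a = -0.39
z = 0.20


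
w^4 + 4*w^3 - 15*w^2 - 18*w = w*(w - 3)*(w + 1)*(w + 6)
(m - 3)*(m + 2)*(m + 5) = m^3 + 4*m^2 - 11*m - 30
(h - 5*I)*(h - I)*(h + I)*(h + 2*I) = h^4 - 3*I*h^3 + 11*h^2 - 3*I*h + 10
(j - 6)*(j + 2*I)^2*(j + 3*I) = j^4 - 6*j^3 + 7*I*j^3 - 16*j^2 - 42*I*j^2 + 96*j - 12*I*j + 72*I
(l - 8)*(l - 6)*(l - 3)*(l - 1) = l^4 - 18*l^3 + 107*l^2 - 234*l + 144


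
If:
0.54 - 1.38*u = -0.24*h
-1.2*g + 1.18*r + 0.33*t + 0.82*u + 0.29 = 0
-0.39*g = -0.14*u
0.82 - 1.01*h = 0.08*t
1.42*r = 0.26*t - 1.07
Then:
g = 0.19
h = 0.75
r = -0.62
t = 0.72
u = 0.52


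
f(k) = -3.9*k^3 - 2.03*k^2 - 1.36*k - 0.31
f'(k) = -11.7*k^2 - 4.06*k - 1.36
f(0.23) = -0.78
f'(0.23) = -2.91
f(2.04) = -44.64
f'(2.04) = -58.33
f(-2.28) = 38.46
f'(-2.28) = -52.92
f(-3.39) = 132.91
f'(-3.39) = -122.05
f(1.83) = -33.50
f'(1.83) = -47.97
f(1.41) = -17.20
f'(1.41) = -30.35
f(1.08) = -9.06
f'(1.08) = -19.39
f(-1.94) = 23.16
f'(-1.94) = -37.52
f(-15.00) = 12725.84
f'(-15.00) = -2572.96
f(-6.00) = 777.17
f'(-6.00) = -398.20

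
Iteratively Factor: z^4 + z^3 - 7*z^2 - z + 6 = (z + 3)*(z^3 - 2*z^2 - z + 2) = (z + 1)*(z + 3)*(z^2 - 3*z + 2) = (z - 2)*(z + 1)*(z + 3)*(z - 1)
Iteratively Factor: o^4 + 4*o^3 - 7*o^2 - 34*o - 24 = (o + 1)*(o^3 + 3*o^2 - 10*o - 24) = (o + 1)*(o + 4)*(o^2 - o - 6) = (o + 1)*(o + 2)*(o + 4)*(o - 3)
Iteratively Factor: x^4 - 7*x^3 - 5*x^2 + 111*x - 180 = (x - 3)*(x^3 - 4*x^2 - 17*x + 60) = (x - 5)*(x - 3)*(x^2 + x - 12) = (x - 5)*(x - 3)^2*(x + 4)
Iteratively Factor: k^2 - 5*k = (k)*(k - 5)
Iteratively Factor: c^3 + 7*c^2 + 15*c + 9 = (c + 1)*(c^2 + 6*c + 9) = (c + 1)*(c + 3)*(c + 3)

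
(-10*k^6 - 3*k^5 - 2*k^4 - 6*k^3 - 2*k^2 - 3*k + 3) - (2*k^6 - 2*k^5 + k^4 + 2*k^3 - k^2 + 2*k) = -12*k^6 - k^5 - 3*k^4 - 8*k^3 - k^2 - 5*k + 3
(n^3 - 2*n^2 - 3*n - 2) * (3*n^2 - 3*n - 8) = 3*n^5 - 9*n^4 - 11*n^3 + 19*n^2 + 30*n + 16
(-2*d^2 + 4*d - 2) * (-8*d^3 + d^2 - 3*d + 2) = 16*d^5 - 34*d^4 + 26*d^3 - 18*d^2 + 14*d - 4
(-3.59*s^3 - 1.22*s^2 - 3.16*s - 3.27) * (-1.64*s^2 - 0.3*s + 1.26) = 5.8876*s^5 + 3.0778*s^4 + 1.025*s^3 + 4.7736*s^2 - 3.0006*s - 4.1202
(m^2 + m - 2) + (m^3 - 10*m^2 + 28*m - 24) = m^3 - 9*m^2 + 29*m - 26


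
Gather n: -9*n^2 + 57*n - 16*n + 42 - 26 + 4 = -9*n^2 + 41*n + 20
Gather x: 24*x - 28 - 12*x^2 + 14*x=-12*x^2 + 38*x - 28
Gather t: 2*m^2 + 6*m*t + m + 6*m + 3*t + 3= 2*m^2 + 7*m + t*(6*m + 3) + 3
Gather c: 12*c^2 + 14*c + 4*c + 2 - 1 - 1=12*c^2 + 18*c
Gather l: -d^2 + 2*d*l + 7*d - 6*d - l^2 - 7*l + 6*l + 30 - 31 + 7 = -d^2 + d - l^2 + l*(2*d - 1) + 6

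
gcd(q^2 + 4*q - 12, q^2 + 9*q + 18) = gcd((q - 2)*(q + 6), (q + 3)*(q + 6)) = q + 6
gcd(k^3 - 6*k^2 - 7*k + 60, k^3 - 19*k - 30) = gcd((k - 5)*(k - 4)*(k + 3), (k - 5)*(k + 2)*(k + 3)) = k^2 - 2*k - 15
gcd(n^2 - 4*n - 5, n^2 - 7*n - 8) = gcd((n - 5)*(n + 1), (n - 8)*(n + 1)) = n + 1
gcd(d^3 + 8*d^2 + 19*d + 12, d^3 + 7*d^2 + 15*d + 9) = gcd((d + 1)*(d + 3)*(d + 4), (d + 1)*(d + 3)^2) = d^2 + 4*d + 3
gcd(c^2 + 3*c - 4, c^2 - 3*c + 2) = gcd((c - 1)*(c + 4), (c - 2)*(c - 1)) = c - 1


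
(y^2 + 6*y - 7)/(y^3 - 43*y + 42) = 1/(y - 6)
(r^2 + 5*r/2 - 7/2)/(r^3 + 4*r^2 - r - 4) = (r + 7/2)/(r^2 + 5*r + 4)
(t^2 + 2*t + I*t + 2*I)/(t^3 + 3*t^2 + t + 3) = (t + 2)/(t^2 + t*(3 - I) - 3*I)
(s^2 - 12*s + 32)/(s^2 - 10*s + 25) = (s^2 - 12*s + 32)/(s^2 - 10*s + 25)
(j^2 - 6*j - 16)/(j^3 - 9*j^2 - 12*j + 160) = (j + 2)/(j^2 - j - 20)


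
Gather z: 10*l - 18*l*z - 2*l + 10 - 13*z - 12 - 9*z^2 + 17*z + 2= 8*l - 9*z^2 + z*(4 - 18*l)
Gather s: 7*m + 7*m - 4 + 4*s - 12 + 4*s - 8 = 14*m + 8*s - 24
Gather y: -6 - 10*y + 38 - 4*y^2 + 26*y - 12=-4*y^2 + 16*y + 20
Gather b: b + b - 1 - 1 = 2*b - 2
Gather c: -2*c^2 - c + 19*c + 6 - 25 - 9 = -2*c^2 + 18*c - 28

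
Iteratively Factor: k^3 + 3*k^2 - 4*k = (k - 1)*(k^2 + 4*k) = (k - 1)*(k + 4)*(k)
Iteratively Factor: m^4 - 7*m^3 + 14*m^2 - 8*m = (m)*(m^3 - 7*m^2 + 14*m - 8) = m*(m - 2)*(m^2 - 5*m + 4) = m*(m - 4)*(m - 2)*(m - 1)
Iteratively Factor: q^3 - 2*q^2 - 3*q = (q - 3)*(q^2 + q) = (q - 3)*(q + 1)*(q)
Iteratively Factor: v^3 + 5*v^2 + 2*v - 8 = (v + 2)*(v^2 + 3*v - 4) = (v - 1)*(v + 2)*(v + 4)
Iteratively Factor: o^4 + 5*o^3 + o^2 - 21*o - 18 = (o + 1)*(o^3 + 4*o^2 - 3*o - 18) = (o + 1)*(o + 3)*(o^2 + o - 6) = (o - 2)*(o + 1)*(o + 3)*(o + 3)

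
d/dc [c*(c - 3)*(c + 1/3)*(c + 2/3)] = 4*c^3 - 6*c^2 - 50*c/9 - 2/3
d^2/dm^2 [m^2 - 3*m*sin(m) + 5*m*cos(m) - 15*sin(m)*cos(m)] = 3*m*sin(m) - 5*m*cos(m) - 10*sin(m) + 30*sin(2*m) - 6*cos(m) + 2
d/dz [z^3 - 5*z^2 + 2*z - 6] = 3*z^2 - 10*z + 2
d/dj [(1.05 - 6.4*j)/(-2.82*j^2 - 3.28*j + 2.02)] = (-18.048*j^2 + 5.922*j - 9.484)/(7.9524*j^4 + 18.4992*j^3 - 0.634400000000001*j^2 - 13.2512*j + 4.0804)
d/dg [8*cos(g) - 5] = -8*sin(g)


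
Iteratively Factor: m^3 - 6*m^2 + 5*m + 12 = (m + 1)*(m^2 - 7*m + 12) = (m - 4)*(m + 1)*(m - 3)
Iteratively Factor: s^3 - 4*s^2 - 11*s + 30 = (s - 2)*(s^2 - 2*s - 15) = (s - 2)*(s + 3)*(s - 5)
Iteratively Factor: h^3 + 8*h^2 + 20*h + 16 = (h + 2)*(h^2 + 6*h + 8) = (h + 2)^2*(h + 4)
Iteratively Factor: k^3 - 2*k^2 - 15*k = (k)*(k^2 - 2*k - 15) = k*(k + 3)*(k - 5)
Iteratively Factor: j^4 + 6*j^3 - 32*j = (j + 4)*(j^3 + 2*j^2 - 8*j) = (j + 4)^2*(j^2 - 2*j) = j*(j + 4)^2*(j - 2)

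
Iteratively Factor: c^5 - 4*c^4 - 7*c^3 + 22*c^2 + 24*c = (c + 1)*(c^4 - 5*c^3 - 2*c^2 + 24*c) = (c - 4)*(c + 1)*(c^3 - c^2 - 6*c) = (c - 4)*(c - 3)*(c + 1)*(c^2 + 2*c) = (c - 4)*(c - 3)*(c + 1)*(c + 2)*(c)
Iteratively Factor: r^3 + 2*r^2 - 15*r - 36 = (r + 3)*(r^2 - r - 12) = (r + 3)^2*(r - 4)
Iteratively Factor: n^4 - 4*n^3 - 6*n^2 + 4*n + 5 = (n + 1)*(n^3 - 5*n^2 - n + 5) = (n - 5)*(n + 1)*(n^2 - 1) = (n - 5)*(n + 1)^2*(n - 1)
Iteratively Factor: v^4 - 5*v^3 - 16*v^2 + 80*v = (v - 4)*(v^3 - v^2 - 20*v) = (v - 4)*(v + 4)*(v^2 - 5*v) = v*(v - 4)*(v + 4)*(v - 5)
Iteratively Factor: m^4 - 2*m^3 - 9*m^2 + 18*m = (m + 3)*(m^3 - 5*m^2 + 6*m) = (m - 2)*(m + 3)*(m^2 - 3*m) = (m - 3)*(m - 2)*(m + 3)*(m)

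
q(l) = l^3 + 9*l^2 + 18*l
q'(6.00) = 234.00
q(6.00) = 648.00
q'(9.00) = 423.00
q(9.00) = 1620.00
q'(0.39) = 25.48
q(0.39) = 8.45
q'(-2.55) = -8.39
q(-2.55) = -3.96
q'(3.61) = 122.08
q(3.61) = 229.31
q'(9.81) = 483.29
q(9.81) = 1986.78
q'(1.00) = 39.00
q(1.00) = 28.00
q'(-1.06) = 2.29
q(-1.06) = -10.16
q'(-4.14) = -5.10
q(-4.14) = 8.78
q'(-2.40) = -7.92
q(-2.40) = -5.18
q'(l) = 3*l^2 + 18*l + 18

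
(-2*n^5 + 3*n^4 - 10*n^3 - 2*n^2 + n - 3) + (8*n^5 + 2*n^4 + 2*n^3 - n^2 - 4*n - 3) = 6*n^5 + 5*n^4 - 8*n^3 - 3*n^2 - 3*n - 6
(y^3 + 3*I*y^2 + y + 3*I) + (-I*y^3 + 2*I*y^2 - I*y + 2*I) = y^3 - I*y^3 + 5*I*y^2 + y - I*y + 5*I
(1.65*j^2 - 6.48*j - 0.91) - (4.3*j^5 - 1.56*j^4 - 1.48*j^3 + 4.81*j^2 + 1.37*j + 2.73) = -4.3*j^5 + 1.56*j^4 + 1.48*j^3 - 3.16*j^2 - 7.85*j - 3.64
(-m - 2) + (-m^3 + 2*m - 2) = -m^3 + m - 4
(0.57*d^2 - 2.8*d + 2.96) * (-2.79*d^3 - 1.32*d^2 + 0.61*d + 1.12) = -1.5903*d^5 + 7.0596*d^4 - 4.2147*d^3 - 4.9768*d^2 - 1.3304*d + 3.3152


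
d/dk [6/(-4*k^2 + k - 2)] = 6*(8*k - 1)/(4*k^2 - k + 2)^2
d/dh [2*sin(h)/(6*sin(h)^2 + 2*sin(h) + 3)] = 6*cos(h)*cos(2*h)/(6*sin(h)^2 + 2*sin(h) + 3)^2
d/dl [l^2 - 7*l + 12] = 2*l - 7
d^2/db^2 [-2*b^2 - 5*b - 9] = -4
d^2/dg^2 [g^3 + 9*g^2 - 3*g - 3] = 6*g + 18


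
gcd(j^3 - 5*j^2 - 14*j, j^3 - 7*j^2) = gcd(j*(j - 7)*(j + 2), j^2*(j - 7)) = j^2 - 7*j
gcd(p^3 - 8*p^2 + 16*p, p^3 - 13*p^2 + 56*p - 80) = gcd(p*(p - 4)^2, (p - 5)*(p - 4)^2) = p^2 - 8*p + 16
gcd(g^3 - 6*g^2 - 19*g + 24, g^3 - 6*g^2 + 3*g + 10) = 1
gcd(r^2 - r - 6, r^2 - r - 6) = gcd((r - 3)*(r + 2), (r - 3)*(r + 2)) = r^2 - r - 6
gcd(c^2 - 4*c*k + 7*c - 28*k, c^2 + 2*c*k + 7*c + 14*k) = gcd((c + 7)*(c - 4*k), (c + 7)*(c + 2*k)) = c + 7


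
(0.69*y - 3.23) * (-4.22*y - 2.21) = -2.9118*y^2 + 12.1057*y + 7.1383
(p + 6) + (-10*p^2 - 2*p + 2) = -10*p^2 - p + 8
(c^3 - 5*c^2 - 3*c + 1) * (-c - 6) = -c^4 - c^3 + 33*c^2 + 17*c - 6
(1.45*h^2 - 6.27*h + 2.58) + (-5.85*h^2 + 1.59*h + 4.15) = -4.4*h^2 - 4.68*h + 6.73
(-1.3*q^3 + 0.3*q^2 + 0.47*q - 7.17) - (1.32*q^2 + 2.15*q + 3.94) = -1.3*q^3 - 1.02*q^2 - 1.68*q - 11.11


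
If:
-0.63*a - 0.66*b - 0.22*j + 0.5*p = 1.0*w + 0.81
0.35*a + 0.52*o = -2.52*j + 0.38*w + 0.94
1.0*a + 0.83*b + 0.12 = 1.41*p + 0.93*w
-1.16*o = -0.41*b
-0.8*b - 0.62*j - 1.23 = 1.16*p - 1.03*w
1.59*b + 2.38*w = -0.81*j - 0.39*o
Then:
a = -2.38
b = -0.08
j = 0.68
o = -0.03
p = -1.53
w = -0.18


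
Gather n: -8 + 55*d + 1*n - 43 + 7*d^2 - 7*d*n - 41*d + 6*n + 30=7*d^2 + 14*d + n*(7 - 7*d) - 21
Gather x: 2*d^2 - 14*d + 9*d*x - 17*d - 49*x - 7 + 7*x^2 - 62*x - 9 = 2*d^2 - 31*d + 7*x^2 + x*(9*d - 111) - 16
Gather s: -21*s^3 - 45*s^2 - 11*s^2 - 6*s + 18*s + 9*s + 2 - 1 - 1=-21*s^3 - 56*s^2 + 21*s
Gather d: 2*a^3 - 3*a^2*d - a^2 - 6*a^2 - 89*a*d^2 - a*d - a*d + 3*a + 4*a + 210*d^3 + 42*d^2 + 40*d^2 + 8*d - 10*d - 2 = 2*a^3 - 7*a^2 + 7*a + 210*d^3 + d^2*(82 - 89*a) + d*(-3*a^2 - 2*a - 2) - 2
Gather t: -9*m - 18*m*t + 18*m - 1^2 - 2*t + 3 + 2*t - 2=-18*m*t + 9*m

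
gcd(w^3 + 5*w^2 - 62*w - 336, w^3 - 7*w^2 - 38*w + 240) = w^2 - 2*w - 48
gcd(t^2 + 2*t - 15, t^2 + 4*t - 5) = t + 5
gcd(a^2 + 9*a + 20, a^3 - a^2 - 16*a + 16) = a + 4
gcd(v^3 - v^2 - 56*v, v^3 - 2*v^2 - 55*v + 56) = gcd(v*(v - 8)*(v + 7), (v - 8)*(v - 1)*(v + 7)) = v^2 - v - 56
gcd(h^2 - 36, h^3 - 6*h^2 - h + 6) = h - 6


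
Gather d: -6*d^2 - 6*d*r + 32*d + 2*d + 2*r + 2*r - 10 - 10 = -6*d^2 + d*(34 - 6*r) + 4*r - 20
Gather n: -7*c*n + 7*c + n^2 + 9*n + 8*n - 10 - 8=7*c + n^2 + n*(17 - 7*c) - 18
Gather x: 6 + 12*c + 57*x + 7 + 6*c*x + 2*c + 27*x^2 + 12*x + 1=14*c + 27*x^2 + x*(6*c + 69) + 14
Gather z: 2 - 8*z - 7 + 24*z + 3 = 16*z - 2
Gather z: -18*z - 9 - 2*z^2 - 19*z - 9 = -2*z^2 - 37*z - 18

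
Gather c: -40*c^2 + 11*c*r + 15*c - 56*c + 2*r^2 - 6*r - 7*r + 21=-40*c^2 + c*(11*r - 41) + 2*r^2 - 13*r + 21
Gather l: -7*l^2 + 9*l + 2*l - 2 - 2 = -7*l^2 + 11*l - 4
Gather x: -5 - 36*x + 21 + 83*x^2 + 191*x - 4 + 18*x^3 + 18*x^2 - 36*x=18*x^3 + 101*x^2 + 119*x + 12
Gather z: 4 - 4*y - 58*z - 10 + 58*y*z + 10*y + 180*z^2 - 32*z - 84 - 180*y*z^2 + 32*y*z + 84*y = 90*y + z^2*(180 - 180*y) + z*(90*y - 90) - 90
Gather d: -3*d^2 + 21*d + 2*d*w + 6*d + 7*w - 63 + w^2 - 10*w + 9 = -3*d^2 + d*(2*w + 27) + w^2 - 3*w - 54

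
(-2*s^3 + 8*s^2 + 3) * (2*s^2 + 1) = -4*s^5 + 16*s^4 - 2*s^3 + 14*s^2 + 3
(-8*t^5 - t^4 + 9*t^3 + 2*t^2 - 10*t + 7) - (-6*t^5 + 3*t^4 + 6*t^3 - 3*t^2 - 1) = -2*t^5 - 4*t^4 + 3*t^3 + 5*t^2 - 10*t + 8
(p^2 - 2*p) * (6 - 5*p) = -5*p^3 + 16*p^2 - 12*p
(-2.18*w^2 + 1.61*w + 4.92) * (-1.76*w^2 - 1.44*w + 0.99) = 3.8368*w^4 + 0.3056*w^3 - 13.1358*w^2 - 5.4909*w + 4.8708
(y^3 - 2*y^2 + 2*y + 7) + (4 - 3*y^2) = y^3 - 5*y^2 + 2*y + 11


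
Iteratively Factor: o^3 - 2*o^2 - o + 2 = (o + 1)*(o^2 - 3*o + 2) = (o - 1)*(o + 1)*(o - 2)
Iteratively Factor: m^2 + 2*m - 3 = (m + 3)*(m - 1)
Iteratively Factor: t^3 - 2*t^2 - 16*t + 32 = (t + 4)*(t^2 - 6*t + 8) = (t - 4)*(t + 4)*(t - 2)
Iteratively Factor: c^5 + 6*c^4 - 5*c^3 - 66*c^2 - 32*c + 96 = (c + 4)*(c^4 + 2*c^3 - 13*c^2 - 14*c + 24) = (c - 1)*(c + 4)*(c^3 + 3*c^2 - 10*c - 24) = (c - 1)*(c + 4)^2*(c^2 - c - 6) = (c - 1)*(c + 2)*(c + 4)^2*(c - 3)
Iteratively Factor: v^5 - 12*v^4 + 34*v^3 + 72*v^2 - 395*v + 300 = (v + 3)*(v^4 - 15*v^3 + 79*v^2 - 165*v + 100) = (v - 5)*(v + 3)*(v^3 - 10*v^2 + 29*v - 20) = (v - 5)*(v - 4)*(v + 3)*(v^2 - 6*v + 5) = (v - 5)*(v - 4)*(v - 1)*(v + 3)*(v - 5)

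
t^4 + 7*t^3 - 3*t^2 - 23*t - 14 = (t - 2)*(t + 1)^2*(t + 7)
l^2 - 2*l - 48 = (l - 8)*(l + 6)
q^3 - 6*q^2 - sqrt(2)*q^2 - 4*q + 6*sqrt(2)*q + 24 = (q - 6)*(q - 2*sqrt(2))*(q + sqrt(2))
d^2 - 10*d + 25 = (d - 5)^2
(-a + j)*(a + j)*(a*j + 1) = -a^3*j - a^2 + a*j^3 + j^2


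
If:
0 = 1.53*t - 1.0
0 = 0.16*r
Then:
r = 0.00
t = 0.65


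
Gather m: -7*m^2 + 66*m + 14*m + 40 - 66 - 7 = -7*m^2 + 80*m - 33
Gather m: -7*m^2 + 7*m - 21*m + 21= -7*m^2 - 14*m + 21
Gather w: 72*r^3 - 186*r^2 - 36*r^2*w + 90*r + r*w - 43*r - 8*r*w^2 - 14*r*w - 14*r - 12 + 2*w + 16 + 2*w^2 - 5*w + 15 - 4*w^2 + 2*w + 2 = 72*r^3 - 186*r^2 + 33*r + w^2*(-8*r - 2) + w*(-36*r^2 - 13*r - 1) + 21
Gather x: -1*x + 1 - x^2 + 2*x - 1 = -x^2 + x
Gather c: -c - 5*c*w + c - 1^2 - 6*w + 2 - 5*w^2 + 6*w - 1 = -5*c*w - 5*w^2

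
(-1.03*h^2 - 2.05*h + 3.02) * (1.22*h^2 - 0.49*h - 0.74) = -1.2566*h^4 - 1.9963*h^3 + 5.4511*h^2 + 0.0371999999999999*h - 2.2348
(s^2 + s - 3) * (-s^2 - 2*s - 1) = -s^4 - 3*s^3 + 5*s + 3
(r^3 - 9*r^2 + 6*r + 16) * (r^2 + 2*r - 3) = r^5 - 7*r^4 - 15*r^3 + 55*r^2 + 14*r - 48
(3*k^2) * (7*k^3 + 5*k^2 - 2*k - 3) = 21*k^5 + 15*k^4 - 6*k^3 - 9*k^2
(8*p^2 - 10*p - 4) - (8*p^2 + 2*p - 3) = -12*p - 1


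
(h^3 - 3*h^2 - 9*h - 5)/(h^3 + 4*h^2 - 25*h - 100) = (h^2 + 2*h + 1)/(h^2 + 9*h + 20)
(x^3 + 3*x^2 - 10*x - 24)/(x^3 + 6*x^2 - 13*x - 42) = (x + 4)/(x + 7)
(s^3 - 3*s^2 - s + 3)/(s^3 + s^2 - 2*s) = (s^2 - 2*s - 3)/(s*(s + 2))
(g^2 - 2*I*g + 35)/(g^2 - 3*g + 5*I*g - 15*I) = (g - 7*I)/(g - 3)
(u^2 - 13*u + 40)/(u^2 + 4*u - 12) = (u^2 - 13*u + 40)/(u^2 + 4*u - 12)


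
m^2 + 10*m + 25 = (m + 5)^2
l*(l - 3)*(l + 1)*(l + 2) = l^4 - 7*l^2 - 6*l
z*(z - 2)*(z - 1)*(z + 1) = z^4 - 2*z^3 - z^2 + 2*z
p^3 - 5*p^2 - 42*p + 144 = (p - 8)*(p - 3)*(p + 6)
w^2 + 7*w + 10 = (w + 2)*(w + 5)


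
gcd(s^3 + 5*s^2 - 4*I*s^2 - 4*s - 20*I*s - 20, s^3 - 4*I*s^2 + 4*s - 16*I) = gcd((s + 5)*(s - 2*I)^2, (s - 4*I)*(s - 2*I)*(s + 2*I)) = s - 2*I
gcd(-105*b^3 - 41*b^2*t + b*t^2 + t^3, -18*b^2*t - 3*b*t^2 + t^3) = 3*b + t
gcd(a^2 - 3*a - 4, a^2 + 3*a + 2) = a + 1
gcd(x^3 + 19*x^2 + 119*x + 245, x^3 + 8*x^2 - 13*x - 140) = x^2 + 12*x + 35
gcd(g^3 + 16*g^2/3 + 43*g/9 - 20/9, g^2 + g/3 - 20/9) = g + 5/3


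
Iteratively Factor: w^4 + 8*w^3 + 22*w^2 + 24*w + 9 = (w + 3)*(w^3 + 5*w^2 + 7*w + 3) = (w + 3)^2*(w^2 + 2*w + 1) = (w + 1)*(w + 3)^2*(w + 1)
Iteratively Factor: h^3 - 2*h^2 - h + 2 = (h - 2)*(h^2 - 1) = (h - 2)*(h + 1)*(h - 1)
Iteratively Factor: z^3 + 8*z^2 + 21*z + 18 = (z + 3)*(z^2 + 5*z + 6) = (z + 3)^2*(z + 2)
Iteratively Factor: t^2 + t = (t + 1)*(t)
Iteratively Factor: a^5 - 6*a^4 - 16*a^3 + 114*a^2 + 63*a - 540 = (a + 3)*(a^4 - 9*a^3 + 11*a^2 + 81*a - 180) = (a - 4)*(a + 3)*(a^3 - 5*a^2 - 9*a + 45) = (a - 4)*(a + 3)^2*(a^2 - 8*a + 15) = (a - 5)*(a - 4)*(a + 3)^2*(a - 3)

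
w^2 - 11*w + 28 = (w - 7)*(w - 4)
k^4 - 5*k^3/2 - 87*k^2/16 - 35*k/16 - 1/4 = (k - 4)*(k + 1/4)^2*(k + 1)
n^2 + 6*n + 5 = (n + 1)*(n + 5)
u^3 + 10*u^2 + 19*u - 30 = (u - 1)*(u + 5)*(u + 6)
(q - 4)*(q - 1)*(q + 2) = q^3 - 3*q^2 - 6*q + 8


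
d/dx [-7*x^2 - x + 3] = -14*x - 1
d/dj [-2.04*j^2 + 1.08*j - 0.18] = 1.08 - 4.08*j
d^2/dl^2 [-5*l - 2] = 0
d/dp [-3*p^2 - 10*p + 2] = -6*p - 10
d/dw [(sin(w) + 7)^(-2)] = -2*cos(w)/(sin(w) + 7)^3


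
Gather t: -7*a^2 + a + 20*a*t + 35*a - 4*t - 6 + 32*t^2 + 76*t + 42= -7*a^2 + 36*a + 32*t^2 + t*(20*a + 72) + 36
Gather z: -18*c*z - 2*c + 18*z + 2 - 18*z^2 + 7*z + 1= -2*c - 18*z^2 + z*(25 - 18*c) + 3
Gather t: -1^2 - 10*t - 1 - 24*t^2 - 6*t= -24*t^2 - 16*t - 2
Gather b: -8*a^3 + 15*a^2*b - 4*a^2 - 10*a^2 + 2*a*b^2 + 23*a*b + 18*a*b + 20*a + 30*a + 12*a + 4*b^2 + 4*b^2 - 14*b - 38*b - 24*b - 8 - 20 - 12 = -8*a^3 - 14*a^2 + 62*a + b^2*(2*a + 8) + b*(15*a^2 + 41*a - 76) - 40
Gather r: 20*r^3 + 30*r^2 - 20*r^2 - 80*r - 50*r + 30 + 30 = 20*r^3 + 10*r^2 - 130*r + 60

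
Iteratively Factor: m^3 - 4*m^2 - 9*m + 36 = (m - 4)*(m^2 - 9) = (m - 4)*(m + 3)*(m - 3)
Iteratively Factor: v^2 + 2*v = (v)*(v + 2)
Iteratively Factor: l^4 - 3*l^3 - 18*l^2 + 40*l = (l - 2)*(l^3 - l^2 - 20*l) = l*(l - 2)*(l^2 - l - 20) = l*(l - 2)*(l + 4)*(l - 5)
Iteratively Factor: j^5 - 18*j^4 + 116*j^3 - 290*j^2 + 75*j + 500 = (j - 5)*(j^4 - 13*j^3 + 51*j^2 - 35*j - 100) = (j - 5)^2*(j^3 - 8*j^2 + 11*j + 20) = (j - 5)^2*(j + 1)*(j^2 - 9*j + 20) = (j - 5)^2*(j - 4)*(j + 1)*(j - 5)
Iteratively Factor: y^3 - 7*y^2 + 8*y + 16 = (y + 1)*(y^2 - 8*y + 16) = (y - 4)*(y + 1)*(y - 4)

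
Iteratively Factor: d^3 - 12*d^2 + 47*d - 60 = (d - 5)*(d^2 - 7*d + 12) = (d - 5)*(d - 4)*(d - 3)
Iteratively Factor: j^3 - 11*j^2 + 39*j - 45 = (j - 3)*(j^2 - 8*j + 15) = (j - 3)^2*(j - 5)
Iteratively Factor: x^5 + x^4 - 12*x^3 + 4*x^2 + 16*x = (x + 4)*(x^4 - 3*x^3 + 4*x) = x*(x + 4)*(x^3 - 3*x^2 + 4) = x*(x + 1)*(x + 4)*(x^2 - 4*x + 4) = x*(x - 2)*(x + 1)*(x + 4)*(x - 2)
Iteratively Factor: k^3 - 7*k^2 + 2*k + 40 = (k + 2)*(k^2 - 9*k + 20) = (k - 4)*(k + 2)*(k - 5)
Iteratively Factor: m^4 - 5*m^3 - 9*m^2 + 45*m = (m)*(m^3 - 5*m^2 - 9*m + 45) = m*(m - 3)*(m^2 - 2*m - 15) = m*(m - 3)*(m + 3)*(m - 5)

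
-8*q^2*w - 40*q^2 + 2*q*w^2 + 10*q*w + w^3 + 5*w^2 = (-2*q + w)*(4*q + w)*(w + 5)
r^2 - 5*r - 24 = (r - 8)*(r + 3)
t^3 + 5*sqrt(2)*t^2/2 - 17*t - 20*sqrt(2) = (t - 5*sqrt(2)/2)*(t + sqrt(2))*(t + 4*sqrt(2))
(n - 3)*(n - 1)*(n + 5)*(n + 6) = n^4 + 7*n^3 - 11*n^2 - 87*n + 90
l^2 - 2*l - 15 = (l - 5)*(l + 3)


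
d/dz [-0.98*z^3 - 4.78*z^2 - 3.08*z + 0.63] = -2.94*z^2 - 9.56*z - 3.08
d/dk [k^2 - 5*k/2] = 2*k - 5/2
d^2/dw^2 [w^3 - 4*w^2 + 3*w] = 6*w - 8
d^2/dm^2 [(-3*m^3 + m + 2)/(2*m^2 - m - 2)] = 2*(-11*m^3 + 6*m^2 - 36*m + 8)/(8*m^6 - 12*m^5 - 18*m^4 + 23*m^3 + 18*m^2 - 12*m - 8)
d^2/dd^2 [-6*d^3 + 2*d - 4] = -36*d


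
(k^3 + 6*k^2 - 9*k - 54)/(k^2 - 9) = k + 6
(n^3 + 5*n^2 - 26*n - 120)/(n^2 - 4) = (n^3 + 5*n^2 - 26*n - 120)/(n^2 - 4)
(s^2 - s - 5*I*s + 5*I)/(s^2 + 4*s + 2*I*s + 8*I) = (s^2 - s - 5*I*s + 5*I)/(s^2 + 4*s + 2*I*s + 8*I)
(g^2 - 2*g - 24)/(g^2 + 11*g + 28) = (g - 6)/(g + 7)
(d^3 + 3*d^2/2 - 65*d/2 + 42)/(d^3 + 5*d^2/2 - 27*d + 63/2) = (d - 4)/(d - 3)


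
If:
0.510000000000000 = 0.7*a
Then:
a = 0.73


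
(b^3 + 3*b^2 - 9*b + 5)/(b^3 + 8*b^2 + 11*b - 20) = (b - 1)/(b + 4)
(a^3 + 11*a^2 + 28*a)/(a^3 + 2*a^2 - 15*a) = (a^2 + 11*a + 28)/(a^2 + 2*a - 15)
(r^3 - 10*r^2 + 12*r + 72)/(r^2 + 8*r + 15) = (r^3 - 10*r^2 + 12*r + 72)/(r^2 + 8*r + 15)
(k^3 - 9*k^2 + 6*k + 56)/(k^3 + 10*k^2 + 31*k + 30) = (k^2 - 11*k + 28)/(k^2 + 8*k + 15)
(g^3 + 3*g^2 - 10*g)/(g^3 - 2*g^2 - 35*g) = (g - 2)/(g - 7)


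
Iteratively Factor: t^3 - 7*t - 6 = (t + 2)*(t^2 - 2*t - 3) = (t + 1)*(t + 2)*(t - 3)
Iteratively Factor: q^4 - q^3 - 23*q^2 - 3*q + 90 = (q - 5)*(q^3 + 4*q^2 - 3*q - 18) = (q - 5)*(q - 2)*(q^2 + 6*q + 9) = (q - 5)*(q - 2)*(q + 3)*(q + 3)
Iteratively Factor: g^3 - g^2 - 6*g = (g)*(g^2 - g - 6) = g*(g - 3)*(g + 2)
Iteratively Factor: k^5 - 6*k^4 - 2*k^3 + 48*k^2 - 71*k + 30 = (k - 2)*(k^4 - 4*k^3 - 10*k^2 + 28*k - 15) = (k - 2)*(k - 1)*(k^3 - 3*k^2 - 13*k + 15) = (k - 2)*(k - 1)*(k + 3)*(k^2 - 6*k + 5) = (k - 2)*(k - 1)^2*(k + 3)*(k - 5)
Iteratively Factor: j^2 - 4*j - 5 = (j - 5)*(j + 1)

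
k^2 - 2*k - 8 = (k - 4)*(k + 2)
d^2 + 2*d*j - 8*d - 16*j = (d - 8)*(d + 2*j)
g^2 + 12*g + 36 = (g + 6)^2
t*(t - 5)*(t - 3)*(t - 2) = t^4 - 10*t^3 + 31*t^2 - 30*t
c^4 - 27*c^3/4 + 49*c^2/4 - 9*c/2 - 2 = (c - 4)*(c - 2)*(c - 1)*(c + 1/4)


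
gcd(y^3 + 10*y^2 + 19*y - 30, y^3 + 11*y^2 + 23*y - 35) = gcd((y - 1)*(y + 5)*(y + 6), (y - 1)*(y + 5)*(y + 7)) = y^2 + 4*y - 5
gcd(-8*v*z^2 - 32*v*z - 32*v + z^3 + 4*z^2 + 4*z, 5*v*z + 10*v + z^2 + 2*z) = z + 2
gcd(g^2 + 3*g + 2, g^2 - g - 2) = g + 1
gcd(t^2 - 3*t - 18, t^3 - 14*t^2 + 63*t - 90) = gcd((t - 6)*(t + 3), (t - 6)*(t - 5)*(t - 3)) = t - 6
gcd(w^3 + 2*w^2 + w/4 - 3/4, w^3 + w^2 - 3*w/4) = w^2 + w - 3/4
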